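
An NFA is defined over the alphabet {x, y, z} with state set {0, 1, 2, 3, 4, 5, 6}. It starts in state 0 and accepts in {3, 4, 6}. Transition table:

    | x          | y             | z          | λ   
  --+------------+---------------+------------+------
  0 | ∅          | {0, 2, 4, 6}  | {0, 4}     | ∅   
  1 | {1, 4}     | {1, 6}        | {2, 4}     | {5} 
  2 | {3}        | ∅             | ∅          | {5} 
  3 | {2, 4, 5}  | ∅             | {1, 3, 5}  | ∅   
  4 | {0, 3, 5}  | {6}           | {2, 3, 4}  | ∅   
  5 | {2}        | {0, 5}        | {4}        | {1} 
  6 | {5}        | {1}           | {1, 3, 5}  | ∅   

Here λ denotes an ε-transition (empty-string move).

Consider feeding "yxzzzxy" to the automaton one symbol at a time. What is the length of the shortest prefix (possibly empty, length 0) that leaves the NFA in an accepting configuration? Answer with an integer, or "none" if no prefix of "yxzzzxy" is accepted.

Start in {0}.
Read 'y': {0} → {0, 1, 2, 4, 5, 6}.
None of the earlier sets intersect F, but {0, 1, 2, 4, 5, 6} does.

1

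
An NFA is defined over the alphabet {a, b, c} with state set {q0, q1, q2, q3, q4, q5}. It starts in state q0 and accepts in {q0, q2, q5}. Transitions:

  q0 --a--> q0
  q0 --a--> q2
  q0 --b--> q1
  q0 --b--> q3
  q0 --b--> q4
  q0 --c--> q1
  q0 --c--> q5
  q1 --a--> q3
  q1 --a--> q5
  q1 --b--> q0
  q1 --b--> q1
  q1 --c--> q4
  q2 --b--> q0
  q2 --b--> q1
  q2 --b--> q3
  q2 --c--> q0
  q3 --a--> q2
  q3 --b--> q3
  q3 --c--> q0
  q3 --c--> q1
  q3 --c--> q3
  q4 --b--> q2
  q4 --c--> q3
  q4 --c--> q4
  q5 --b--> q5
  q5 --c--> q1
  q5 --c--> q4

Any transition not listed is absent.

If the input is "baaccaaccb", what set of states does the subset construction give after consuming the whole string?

Start in {q0}.
Read 'b': {q0} → {q1, q3, q4}.
Read 'a': {q1, q3, q4} → {q2, q3, q5}.
Read 'a': {q2, q3, q5} → {q2}.
Read 'c': {q2} → {q0}.
Read 'c': {q0} → {q1, q5}.
Read 'a': {q1, q5} → {q3, q5}.
Read 'a': {q3, q5} → {q2}.
Read 'c': {q2} → {q0}.
Read 'c': {q0} → {q1, q5}.
Read 'b': {q1, q5} → {q0, q1, q5}.

{q0, q1, q5}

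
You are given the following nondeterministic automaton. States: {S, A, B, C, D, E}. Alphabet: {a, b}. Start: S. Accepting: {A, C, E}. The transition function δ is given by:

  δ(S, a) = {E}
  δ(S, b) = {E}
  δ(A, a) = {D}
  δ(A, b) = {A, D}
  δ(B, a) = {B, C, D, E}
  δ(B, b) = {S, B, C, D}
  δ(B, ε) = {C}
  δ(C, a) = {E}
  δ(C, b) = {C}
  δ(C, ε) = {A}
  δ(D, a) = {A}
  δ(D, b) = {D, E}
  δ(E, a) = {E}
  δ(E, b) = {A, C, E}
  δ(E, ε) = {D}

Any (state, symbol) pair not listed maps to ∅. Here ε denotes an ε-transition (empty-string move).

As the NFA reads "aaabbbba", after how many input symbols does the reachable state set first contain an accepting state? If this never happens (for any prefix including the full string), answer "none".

1

Start in {S}.
Read 'a': S→{E}; union {E}; ε-closure = {D, E}.
None of the earlier sets intersect F, but {D, E} does.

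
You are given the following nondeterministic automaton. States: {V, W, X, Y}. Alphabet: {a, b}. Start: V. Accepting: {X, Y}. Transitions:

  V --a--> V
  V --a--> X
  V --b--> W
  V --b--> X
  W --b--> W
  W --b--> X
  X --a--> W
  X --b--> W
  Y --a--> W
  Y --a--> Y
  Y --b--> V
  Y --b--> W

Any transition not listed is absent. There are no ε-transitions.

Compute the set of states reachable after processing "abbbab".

{W, X}

Start in {V}.
Read 'a': V→{V, X}; now {V, X}.
Read 'b': V→{W, X}, X→{W}; now {W, X}.
Read 'b': W→{W, X}, X→{W}; now {W, X}.
Read 'b': W→{W, X}, X→{W}; now {W, X}.
Read 'a': W→∅, X→{W}; now {W}.
Read 'b': W→{W, X}; now {W, X}.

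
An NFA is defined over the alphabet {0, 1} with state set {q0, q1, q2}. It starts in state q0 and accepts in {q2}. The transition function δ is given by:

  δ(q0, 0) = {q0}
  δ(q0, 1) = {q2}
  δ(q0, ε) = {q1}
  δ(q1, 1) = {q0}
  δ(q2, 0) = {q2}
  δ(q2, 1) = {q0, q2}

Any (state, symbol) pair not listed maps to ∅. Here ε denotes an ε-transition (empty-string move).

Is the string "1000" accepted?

Start: ε-closure({q0}) = {q0, q1}.
Read '1': q0→{q2}, q1→{q0}; union {q0, q2}; ε-closure = {q0, q1, q2}.
Read '0': q0→{q0}, q1→∅, q2→{q2}; union {q0, q2}; ε-closure = {q0, q1, q2}.
Read '0': q0→{q0}, q1→∅, q2→{q2}; union {q0, q2}; ε-closure = {q0, q1, q2}.
Read '0': q0→{q0}, q1→∅, q2→{q2}; union {q0, q2}; ε-closure = {q0, q1, q2}.
The final set {q0, q1, q2} contains the accepting state q2.

Yes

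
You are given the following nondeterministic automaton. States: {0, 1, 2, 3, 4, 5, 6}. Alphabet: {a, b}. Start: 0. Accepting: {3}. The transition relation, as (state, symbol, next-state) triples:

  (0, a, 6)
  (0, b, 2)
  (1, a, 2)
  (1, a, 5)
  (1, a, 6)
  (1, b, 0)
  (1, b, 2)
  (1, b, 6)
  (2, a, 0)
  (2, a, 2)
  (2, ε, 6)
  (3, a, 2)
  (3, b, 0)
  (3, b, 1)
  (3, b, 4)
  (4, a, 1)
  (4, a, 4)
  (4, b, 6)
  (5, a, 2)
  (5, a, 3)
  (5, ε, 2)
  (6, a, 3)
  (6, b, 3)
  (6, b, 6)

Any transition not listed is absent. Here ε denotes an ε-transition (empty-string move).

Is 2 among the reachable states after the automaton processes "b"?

Start in {0}.
Read 'b': {0} → {2, 6}.
State 2 is in {2, 6}.

Yes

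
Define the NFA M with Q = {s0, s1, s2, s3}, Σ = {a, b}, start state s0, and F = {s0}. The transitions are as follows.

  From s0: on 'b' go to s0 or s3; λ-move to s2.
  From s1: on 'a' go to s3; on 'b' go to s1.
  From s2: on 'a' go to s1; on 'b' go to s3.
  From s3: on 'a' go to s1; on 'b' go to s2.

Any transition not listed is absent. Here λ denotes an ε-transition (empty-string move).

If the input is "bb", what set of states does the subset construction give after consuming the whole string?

Start: ε-closure({s0}) = {s0, s2}.
Read 'b': {s0, s2} → {s0, s2, s3}.
Read 'b': {s0, s2, s3} → {s0, s2, s3}.

{s0, s2, s3}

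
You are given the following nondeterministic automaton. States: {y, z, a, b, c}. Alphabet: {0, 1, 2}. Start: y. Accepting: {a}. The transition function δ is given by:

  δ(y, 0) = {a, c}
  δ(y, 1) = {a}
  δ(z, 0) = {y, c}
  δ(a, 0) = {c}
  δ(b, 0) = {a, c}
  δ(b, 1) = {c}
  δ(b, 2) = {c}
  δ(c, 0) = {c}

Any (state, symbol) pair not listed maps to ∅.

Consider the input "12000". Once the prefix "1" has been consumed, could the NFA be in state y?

No

Start in {y}.
Read '1': y→{a}; now {a}.
State y is not in {a}.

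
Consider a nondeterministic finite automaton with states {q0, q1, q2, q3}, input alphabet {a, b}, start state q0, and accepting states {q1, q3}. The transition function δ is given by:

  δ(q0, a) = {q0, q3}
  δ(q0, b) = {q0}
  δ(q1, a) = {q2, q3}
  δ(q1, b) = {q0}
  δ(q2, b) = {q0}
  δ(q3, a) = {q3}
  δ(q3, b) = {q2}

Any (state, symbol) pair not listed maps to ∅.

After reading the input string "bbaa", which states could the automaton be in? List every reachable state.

{q0, q3}

Start in {q0}.
Read 'b': q0→{q0}; now {q0}.
Read 'b': q0→{q0}; now {q0}.
Read 'a': q0→{q0, q3}; now {q0, q3}.
Read 'a': q0→{q0, q3}, q3→{q3}; now {q0, q3}.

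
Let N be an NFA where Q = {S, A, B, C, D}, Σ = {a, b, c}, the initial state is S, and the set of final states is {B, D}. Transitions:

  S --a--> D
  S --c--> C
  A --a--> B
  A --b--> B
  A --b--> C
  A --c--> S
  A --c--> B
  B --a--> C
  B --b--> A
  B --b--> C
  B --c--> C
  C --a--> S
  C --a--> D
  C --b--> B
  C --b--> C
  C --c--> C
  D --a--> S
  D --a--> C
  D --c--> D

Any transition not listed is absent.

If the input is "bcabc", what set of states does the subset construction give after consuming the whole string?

∅

Start in {S}.
Read 'b': S→∅; now ∅.
The set is empty and remains empty for the remaining 4 symbols.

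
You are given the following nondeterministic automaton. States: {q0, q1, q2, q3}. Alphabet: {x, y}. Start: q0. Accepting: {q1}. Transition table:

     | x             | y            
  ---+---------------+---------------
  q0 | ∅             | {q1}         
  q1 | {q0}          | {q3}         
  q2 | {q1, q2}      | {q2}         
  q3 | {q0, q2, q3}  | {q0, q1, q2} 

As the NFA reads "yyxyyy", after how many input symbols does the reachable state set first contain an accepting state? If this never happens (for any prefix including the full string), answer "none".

1

Start in {q0}.
Read 'y': {q0} → {q1}.
None of the earlier sets intersect F, but {q1} does.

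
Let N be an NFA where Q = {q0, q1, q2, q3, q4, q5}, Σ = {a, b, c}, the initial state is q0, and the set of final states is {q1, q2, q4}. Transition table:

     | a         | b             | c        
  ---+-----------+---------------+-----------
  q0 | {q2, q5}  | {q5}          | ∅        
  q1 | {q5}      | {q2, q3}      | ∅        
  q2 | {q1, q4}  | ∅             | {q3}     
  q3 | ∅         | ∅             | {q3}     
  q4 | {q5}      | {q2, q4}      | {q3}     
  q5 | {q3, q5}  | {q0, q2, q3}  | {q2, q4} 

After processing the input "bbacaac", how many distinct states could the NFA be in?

3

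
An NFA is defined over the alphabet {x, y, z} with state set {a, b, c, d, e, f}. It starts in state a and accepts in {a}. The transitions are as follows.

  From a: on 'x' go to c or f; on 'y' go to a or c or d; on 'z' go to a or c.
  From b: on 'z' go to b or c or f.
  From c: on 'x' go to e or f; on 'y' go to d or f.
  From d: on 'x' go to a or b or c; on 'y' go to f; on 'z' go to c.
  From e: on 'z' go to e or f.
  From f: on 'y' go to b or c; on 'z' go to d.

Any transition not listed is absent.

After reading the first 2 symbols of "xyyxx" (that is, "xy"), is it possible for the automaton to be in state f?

Yes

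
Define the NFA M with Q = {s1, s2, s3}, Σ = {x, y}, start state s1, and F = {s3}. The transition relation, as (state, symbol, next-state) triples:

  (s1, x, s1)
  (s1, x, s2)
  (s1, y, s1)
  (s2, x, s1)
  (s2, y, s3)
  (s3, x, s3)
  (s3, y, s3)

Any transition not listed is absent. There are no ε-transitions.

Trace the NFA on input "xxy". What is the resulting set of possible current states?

Start in {s1}.
Read 'x': s1→{s1, s2}; now {s1, s2}.
Read 'x': s1→{s1, s2}, s2→{s1}; now {s1, s2}.
Read 'y': s1→{s1}, s2→{s3}; now {s1, s3}.

{s1, s3}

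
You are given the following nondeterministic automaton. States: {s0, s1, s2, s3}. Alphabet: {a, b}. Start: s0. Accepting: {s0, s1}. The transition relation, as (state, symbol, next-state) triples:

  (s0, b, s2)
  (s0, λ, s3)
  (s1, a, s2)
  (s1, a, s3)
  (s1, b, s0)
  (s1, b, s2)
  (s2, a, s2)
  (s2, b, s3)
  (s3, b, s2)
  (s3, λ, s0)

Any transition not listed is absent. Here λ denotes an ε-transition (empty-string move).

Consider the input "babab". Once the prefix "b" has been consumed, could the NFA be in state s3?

Start: ε-closure({s0}) = {s0, s3}.
Read 'b': {s0, s3} → {s2}.
State s3 is not in {s2}.

No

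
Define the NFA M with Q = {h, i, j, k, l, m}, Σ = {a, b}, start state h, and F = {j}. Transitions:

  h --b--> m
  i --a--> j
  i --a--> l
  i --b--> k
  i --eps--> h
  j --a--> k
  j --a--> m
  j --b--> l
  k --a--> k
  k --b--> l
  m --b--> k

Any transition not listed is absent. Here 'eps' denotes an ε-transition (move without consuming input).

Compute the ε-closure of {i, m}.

Begin with {i, m}.
ε-move i → h; add h.

{h, i, m}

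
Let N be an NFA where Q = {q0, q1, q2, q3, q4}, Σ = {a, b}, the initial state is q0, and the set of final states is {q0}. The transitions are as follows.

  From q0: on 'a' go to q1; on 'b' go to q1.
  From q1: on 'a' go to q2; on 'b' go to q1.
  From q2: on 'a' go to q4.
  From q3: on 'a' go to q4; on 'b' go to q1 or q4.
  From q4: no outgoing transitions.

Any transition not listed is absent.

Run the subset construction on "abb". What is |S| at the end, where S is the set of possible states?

Start in {q0}.
Read 'a': q0→{q1}; now {q1}.
Read 'b': q1→{q1}; now {q1}.
Read 'b': q1→{q1}; now {q1}.
That set has 1 state.

1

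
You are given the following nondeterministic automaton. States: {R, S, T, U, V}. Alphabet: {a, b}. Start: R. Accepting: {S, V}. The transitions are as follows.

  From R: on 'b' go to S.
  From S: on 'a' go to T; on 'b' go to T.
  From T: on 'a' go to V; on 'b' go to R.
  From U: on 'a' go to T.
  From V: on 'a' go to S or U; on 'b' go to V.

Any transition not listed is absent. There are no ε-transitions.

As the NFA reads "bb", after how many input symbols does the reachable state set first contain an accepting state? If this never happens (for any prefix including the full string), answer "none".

1

Start in {R}.
Read 'b': {R} → {S}.
None of the earlier sets intersect F, but {S} does.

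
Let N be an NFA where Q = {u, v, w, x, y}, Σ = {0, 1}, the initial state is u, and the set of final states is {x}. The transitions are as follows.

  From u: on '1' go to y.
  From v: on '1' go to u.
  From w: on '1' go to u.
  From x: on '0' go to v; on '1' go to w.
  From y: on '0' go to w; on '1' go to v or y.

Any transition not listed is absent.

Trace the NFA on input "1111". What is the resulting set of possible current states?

{u, v, y}

Start in {u}.
Read '1': u→{y}; now {y}.
Read '1': y→{v, y}; now {v, y}.
Read '1': v→{u}, y→{v, y}; now {u, v, y}.
Read '1': u→{y}, v→{u}, y→{v, y}; now {u, v, y}.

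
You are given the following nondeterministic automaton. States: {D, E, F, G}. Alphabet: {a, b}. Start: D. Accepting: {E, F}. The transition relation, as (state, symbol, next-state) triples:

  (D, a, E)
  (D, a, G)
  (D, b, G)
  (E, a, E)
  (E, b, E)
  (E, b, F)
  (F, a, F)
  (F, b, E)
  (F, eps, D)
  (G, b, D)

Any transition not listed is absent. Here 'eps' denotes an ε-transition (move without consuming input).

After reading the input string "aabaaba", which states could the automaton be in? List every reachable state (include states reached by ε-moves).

{D, E, F, G}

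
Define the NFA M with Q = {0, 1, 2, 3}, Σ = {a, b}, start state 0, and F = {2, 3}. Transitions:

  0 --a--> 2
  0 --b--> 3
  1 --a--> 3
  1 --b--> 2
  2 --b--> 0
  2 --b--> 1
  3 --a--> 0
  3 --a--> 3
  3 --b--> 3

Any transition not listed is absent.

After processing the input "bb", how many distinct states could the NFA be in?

Start in {0}.
Read 'b': {0} → {3}.
Read 'b': {3} → {3}.
That set has 1 state.

1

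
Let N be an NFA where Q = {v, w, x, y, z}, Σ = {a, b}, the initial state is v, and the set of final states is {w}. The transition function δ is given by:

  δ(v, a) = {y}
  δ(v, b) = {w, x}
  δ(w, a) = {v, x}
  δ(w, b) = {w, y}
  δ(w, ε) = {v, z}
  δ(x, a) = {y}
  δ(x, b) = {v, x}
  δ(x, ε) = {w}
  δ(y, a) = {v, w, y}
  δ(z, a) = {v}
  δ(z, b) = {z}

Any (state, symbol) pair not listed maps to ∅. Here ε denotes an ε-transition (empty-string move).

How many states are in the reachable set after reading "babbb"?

Start in {v}.
Read 'b': v→{w, x}; union {w, x}; ε-closure = {v, w, x, z}.
Read 'a': v→{y}, w→{v, x}, x→{y}, z→{v}; union {v, x, y}; ε-closure = {v, w, x, y, z}.
Read 'b': v→{w, x}, w→{w, y}, x→{v, x}, y→∅, z→{z}; now {v, w, x, y, z}.
Read 'b': v→{w, x}, w→{w, y}, x→{v, x}, y→∅, z→{z}; now {v, w, x, y, z}.
Read 'b': v→{w, x}, w→{w, y}, x→{v, x}, y→∅, z→{z}; now {v, w, x, y, z}.
That set has 5 states.

5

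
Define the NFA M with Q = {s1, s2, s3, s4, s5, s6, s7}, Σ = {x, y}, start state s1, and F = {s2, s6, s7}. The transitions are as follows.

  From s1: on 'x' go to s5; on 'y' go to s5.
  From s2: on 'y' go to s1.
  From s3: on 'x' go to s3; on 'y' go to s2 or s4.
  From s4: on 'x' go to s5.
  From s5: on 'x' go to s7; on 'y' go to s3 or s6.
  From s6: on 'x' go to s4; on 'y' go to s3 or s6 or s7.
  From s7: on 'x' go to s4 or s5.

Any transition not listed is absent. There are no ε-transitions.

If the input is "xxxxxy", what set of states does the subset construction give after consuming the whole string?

Start in {s1}.
Read 'x': s1→{s5}; now {s5}.
Read 'x': s5→{s7}; now {s7}.
Read 'x': s7→{s4, s5}; now {s4, s5}.
Read 'x': s4→{s5}, s5→{s7}; now {s5, s7}.
Read 'x': s5→{s7}, s7→{s4, s5}; now {s4, s5, s7}.
Read 'y': s4→∅, s5→{s3, s6}, s7→∅; now {s3, s6}.

{s3, s6}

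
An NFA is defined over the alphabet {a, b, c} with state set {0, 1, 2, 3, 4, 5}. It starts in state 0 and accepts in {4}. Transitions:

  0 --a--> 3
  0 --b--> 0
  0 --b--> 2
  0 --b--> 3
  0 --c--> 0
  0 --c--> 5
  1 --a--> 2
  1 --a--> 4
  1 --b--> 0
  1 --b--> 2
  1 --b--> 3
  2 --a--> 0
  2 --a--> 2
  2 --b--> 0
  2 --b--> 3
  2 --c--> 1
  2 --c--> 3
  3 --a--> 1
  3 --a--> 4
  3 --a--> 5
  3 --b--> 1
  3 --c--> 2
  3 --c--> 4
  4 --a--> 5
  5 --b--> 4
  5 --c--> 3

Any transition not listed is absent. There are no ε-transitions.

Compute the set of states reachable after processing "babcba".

Start in {0}.
Read 'b': 0→{0, 2, 3}; now {0, 2, 3}.
Read 'a': 0→{3}, 2→{0, 2}, 3→{1, 4, 5}; now {0, 1, 2, 3, 4, 5}.
Read 'b': 0→{0, 2, 3}, 1→{0, 2, 3}, 2→{0, 3}, 3→{1}, 4→∅, 5→{4}; now {0, 1, 2, 3, 4}.
Read 'c': 0→{0, 5}, 1→∅, 2→{1, 3}, 3→{2, 4}, 4→∅; now {0, 1, 2, 3, 4, 5}.
Read 'b': 0→{0, 2, 3}, 1→{0, 2, 3}, 2→{0, 3}, 3→{1}, 4→∅, 5→{4}; now {0, 1, 2, 3, 4}.
Read 'a': 0→{3}, 1→{2, 4}, 2→{0, 2}, 3→{1, 4, 5}, 4→{5}; now {0, 1, 2, 3, 4, 5}.

{0, 1, 2, 3, 4, 5}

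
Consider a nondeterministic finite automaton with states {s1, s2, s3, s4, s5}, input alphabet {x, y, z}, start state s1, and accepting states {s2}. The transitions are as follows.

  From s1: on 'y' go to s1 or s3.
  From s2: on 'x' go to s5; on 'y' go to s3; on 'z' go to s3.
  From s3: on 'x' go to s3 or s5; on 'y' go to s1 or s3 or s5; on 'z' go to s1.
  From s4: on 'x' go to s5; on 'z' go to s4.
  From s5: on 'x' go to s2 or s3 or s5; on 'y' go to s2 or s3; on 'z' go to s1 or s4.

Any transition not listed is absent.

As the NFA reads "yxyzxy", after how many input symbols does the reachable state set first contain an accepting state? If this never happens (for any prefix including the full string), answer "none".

3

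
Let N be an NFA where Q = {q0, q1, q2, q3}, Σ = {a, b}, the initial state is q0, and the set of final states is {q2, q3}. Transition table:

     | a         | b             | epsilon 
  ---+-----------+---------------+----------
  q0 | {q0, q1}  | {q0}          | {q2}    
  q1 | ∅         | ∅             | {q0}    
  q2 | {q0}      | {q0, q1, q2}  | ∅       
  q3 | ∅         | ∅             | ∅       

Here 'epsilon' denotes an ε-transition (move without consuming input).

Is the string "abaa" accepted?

Start: ε-closure({q0}) = {q0, q2}.
Read 'a': {q0, q2} → {q0, q1, q2}.
Read 'b': {q0, q1, q2} → {q0, q1, q2}.
Read 'a': {q0, q1, q2} → {q0, q1, q2}.
Read 'a': {q0, q1, q2} → {q0, q1, q2}.
The final set {q0, q1, q2} contains the accepting state q2.

Yes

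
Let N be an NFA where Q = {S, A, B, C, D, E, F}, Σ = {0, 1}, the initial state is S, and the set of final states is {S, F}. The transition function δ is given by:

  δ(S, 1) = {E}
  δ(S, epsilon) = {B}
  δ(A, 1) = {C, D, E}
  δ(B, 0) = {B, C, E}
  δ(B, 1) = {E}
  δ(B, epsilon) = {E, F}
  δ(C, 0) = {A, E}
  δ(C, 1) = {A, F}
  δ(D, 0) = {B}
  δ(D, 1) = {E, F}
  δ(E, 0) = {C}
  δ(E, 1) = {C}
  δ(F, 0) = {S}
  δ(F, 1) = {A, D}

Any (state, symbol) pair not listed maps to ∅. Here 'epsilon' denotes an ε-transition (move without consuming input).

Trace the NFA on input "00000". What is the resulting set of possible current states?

{S, A, B, C, E, F}

Start: ε-closure({S}) = {S, B, E, F}.
Read '0': {S, B, E, F} → {S, B, C, E, F}.
Read '0': {S, B, C, E, F} → {S, A, B, C, E, F}.
Read '0': {S, A, B, C, E, F} → {S, A, B, C, E, F}.
Read '0': {S, A, B, C, E, F} → {S, A, B, C, E, F}.
Read '0': {S, A, B, C, E, F} → {S, A, B, C, E, F}.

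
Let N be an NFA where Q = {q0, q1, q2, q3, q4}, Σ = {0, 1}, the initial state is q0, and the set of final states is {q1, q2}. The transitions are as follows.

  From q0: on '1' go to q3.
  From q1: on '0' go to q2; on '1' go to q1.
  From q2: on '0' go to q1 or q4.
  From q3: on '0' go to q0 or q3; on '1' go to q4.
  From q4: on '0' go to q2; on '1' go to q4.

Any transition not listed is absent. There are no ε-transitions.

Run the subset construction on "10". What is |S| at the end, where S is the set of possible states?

Start in {q0}.
Read '1': {q0} → {q3}.
Read '0': {q3} → {q0, q3}.
That set has 2 states.

2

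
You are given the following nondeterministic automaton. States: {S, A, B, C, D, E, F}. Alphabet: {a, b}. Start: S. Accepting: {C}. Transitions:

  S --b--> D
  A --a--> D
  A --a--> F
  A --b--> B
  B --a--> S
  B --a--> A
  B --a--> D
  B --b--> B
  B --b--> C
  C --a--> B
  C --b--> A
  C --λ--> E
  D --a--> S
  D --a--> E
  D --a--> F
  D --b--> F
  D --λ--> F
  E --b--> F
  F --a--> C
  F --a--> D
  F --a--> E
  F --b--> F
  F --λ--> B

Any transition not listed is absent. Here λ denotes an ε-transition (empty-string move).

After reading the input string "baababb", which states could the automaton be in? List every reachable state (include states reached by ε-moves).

Start in {S}.
Read 'b': S→{D}; union {D}; ε-closure = {B, D, F}.
Read 'a': B→{S, A, D}, D→{S, E, F}, F→{C, D, E}; union {S, A, C, D, E, F}; ε-closure = {S, A, B, C, D, E, F}.
Read 'a': S→∅, A→{D, F}, B→{S, A, D}, C→{B}, D→{S, E, F}, E→∅, F→{C, D, E}; now {S, A, B, C, D, E, F}.
Read 'b': S→{D}, A→{B}, B→{B, C}, C→{A}, D→{F}, E→{F}, F→{F}; union {A, B, C, D, F}; ε-closure = {A, B, C, D, E, F}.
Read 'a': A→{D, F}, B→{S, A, D}, C→{B}, D→{S, E, F}, E→∅, F→{C, D, E}; now {S, A, B, C, D, E, F}.
Read 'b': S→{D}, A→{B}, B→{B, C}, C→{A}, D→{F}, E→{F}, F→{F}; union {A, B, C, D, F}; ε-closure = {A, B, C, D, E, F}.
Read 'b': A→{B}, B→{B, C}, C→{A}, D→{F}, E→{F}, F→{F}; union {A, B, C, F}; ε-closure = {A, B, C, E, F}.

{A, B, C, E, F}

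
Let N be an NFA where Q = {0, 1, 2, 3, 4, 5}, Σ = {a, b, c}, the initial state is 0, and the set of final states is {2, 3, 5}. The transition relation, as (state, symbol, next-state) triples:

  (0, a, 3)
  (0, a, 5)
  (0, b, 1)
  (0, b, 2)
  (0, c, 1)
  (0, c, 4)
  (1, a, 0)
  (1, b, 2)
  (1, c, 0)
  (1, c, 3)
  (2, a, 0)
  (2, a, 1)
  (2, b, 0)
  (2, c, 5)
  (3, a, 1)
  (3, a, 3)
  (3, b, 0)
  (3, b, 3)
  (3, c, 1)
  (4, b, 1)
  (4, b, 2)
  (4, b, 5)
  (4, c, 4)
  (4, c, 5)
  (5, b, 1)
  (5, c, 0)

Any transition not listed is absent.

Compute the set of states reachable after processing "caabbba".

{0, 1, 3, 5}

Start in {0}.
Read 'c': {0} → {1, 4}.
Read 'a': {1, 4} → {0}.
Read 'a': {0} → {3, 5}.
Read 'b': {3, 5} → {0, 1, 3}.
Read 'b': {0, 1, 3} → {0, 1, 2, 3}.
Read 'b': {0, 1, 2, 3} → {0, 1, 2, 3}.
Read 'a': {0, 1, 2, 3} → {0, 1, 3, 5}.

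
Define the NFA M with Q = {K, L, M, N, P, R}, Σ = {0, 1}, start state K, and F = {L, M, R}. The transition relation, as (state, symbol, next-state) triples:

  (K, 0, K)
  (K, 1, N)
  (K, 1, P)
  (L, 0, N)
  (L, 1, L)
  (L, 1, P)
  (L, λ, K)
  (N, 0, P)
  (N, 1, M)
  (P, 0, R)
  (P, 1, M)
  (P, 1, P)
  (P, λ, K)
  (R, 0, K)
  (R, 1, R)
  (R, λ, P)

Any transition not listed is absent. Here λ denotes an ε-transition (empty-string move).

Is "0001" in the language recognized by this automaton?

No

Start in {K}.
Read '0': K→{K}; now {K}.
Read '0': K→{K}; now {K}.
Read '0': K→{K}; now {K}.
Read '1': K→{N, P}; union {N, P}; ε-closure = {K, N, P}.
The final set {K, N, P} contains no accepting state.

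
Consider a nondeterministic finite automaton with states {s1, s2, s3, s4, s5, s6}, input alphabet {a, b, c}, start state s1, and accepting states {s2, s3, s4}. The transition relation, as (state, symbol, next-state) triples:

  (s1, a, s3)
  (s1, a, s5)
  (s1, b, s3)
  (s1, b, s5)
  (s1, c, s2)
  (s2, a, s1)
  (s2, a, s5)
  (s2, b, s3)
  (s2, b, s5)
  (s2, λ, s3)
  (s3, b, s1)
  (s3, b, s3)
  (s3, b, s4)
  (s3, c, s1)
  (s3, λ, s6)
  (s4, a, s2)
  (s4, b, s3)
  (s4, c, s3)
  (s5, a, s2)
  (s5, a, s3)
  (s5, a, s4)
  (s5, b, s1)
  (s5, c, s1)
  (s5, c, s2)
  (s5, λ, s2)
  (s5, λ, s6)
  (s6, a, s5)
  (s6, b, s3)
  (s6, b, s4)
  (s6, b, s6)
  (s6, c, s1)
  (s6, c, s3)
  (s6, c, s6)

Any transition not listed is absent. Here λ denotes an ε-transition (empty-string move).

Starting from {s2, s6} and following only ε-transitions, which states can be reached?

{s2, s3, s6}

Begin with {s2, s6}.
ε-move s2 → s3; add s3.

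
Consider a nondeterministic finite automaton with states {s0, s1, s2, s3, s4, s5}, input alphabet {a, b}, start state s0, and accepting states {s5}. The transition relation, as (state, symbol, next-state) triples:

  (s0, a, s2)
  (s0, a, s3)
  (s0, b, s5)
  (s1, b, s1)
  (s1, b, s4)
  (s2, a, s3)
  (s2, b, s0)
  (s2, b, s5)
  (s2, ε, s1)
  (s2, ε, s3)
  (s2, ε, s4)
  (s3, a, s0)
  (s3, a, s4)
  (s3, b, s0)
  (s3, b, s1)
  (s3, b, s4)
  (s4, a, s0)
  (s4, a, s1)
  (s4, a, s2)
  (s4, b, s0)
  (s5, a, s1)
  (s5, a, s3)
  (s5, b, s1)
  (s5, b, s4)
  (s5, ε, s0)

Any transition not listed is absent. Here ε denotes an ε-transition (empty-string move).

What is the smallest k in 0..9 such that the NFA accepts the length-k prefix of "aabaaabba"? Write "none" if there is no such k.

Start in {s0}.
Read 'a': {s0} → {s1, s2, s3, s4}.
Read 'a': {s1, s2, s3, s4} → {s0, s1, s2, s3, s4}.
Read 'b': {s0, s1, s2, s3, s4} → {s0, s1, s4, s5}.
None of the earlier sets intersect F, but {s0, s1, s4, s5} does.

3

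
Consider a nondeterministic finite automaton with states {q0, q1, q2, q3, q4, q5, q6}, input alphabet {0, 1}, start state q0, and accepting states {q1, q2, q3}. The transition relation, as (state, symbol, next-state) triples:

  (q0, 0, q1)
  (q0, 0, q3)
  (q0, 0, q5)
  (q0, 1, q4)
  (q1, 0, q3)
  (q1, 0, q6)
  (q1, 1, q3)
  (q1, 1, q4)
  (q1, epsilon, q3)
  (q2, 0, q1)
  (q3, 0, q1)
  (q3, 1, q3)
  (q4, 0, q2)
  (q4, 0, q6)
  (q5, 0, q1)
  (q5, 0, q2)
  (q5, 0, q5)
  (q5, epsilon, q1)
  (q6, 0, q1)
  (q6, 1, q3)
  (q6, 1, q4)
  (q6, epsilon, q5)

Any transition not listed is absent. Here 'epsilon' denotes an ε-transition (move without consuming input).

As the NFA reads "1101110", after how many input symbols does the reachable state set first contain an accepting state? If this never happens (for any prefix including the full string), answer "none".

none

Start in {q0}.
Read '1': q0→{q4}; now {q4}.
Read '1': q4→∅; now ∅.
The set is empty and remains empty for the remaining 5 symbols.
No reachable set along the way intersects F.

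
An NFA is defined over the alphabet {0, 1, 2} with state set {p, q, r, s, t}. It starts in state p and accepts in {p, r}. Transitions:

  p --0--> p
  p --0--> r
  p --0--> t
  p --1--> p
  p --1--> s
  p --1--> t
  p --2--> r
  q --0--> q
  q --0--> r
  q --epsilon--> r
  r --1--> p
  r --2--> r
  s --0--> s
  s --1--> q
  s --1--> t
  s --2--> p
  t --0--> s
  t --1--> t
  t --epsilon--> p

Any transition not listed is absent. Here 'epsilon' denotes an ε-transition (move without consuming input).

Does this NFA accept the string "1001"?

Yes

Start in {p}.
Read '1': p→{p, s, t}; now {p, s, t}.
Read '0': p→{p, r, t}, s→{s}, t→{s}; now {p, r, s, t}.
Read '0': p→{p, r, t}, r→∅, s→{s}, t→{s}; now {p, r, s, t}.
Read '1': p→{p, s, t}, r→{p}, s→{q, t}, t→{t}; union {p, q, s, t}; ε-closure = {p, q, r, s, t}.
The final set {p, q, r, s, t} contains the accepting states p, r.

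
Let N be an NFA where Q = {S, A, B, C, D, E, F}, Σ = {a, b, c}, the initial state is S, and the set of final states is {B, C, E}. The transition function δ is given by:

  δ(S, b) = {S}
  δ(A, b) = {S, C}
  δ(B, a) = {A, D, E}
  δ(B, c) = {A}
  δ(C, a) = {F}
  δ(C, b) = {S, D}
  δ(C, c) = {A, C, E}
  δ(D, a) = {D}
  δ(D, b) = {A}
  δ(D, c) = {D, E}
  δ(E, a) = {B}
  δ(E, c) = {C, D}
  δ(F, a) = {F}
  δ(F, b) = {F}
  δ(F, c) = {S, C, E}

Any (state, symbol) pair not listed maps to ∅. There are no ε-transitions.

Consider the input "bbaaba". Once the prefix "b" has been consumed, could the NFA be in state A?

Start in {S}.
Read 'b': S→{S}; now {S}.
State A is not in {S}.

No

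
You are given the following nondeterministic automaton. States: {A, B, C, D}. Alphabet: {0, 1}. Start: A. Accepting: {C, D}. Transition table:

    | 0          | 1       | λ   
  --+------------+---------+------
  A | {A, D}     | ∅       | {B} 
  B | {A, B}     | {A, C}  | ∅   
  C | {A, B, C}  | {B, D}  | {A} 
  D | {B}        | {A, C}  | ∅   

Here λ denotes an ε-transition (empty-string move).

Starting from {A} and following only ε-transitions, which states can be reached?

{A, B}

Begin with {A}.
ε-move A → B; add B.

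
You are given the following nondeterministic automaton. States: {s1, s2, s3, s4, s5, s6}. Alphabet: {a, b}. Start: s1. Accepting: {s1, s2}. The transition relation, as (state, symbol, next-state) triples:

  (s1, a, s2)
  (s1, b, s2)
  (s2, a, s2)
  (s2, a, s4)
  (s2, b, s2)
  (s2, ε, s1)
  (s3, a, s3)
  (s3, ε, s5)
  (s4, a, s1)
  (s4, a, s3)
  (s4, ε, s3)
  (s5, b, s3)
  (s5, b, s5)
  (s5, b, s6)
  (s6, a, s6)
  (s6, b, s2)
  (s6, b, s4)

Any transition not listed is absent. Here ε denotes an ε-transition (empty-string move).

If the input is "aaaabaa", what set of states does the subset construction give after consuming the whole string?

{s1, s2, s3, s4, s5, s6}

Start in {s1}.
Read 'a': s1→{s2}; union {s2}; ε-closure = {s1, s2}.
Read 'a': s1→{s2}, s2→{s2, s4}; union {s2, s4}; ε-closure = {s1, s2, s3, s4, s5}.
Read 'a': s1→{s2}, s2→{s2, s4}, s3→{s3}, s4→{s1, s3}, s5→∅; union {s1, s2, s3, s4}; ε-closure = {s1, s2, s3, s4, s5}.
Read 'a': s1→{s2}, s2→{s2, s4}, s3→{s3}, s4→{s1, s3}, s5→∅; union {s1, s2, s3, s4}; ε-closure = {s1, s2, s3, s4, s5}.
Read 'b': s1→{s2}, s2→{s2}, s3→∅, s4→∅, s5→{s3, s5, s6}; union {s2, s3, s5, s6}; ε-closure = {s1, s2, s3, s5, s6}.
Read 'a': s1→{s2}, s2→{s2, s4}, s3→{s3}, s5→∅, s6→{s6}; union {s2, s3, s4, s6}; ε-closure = {s1, s2, s3, s4, s5, s6}.
Read 'a': s1→{s2}, s2→{s2, s4}, s3→{s3}, s4→{s1, s3}, s5→∅, s6→{s6}; union {s1, s2, s3, s4, s6}; ε-closure = {s1, s2, s3, s4, s5, s6}.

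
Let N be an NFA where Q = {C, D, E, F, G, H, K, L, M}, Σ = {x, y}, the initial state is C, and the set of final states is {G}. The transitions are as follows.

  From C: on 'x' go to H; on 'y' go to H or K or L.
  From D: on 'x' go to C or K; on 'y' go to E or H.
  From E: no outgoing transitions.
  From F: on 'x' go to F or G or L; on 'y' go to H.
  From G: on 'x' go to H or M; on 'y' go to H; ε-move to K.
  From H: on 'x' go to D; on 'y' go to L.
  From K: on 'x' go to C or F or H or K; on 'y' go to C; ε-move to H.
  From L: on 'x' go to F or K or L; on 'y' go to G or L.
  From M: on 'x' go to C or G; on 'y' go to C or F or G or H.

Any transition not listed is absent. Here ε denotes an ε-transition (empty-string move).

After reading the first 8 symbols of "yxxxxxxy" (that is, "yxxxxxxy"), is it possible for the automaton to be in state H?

Start in {C}.
Read 'y': C→{H, K, L}; now {H, K, L}.
Read 'x': H→{D}, K→{C, F, H, K}, L→{F, K, L}; now {C, D, F, H, K, L}.
Read 'x': C→{H}, D→{C, K}, F→{F, G, L}, H→{D}, K→{C, F, H, K}, L→{F, K, L}; now {C, D, F, G, H, K, L}.
Read 'x': C→{H}, D→{C, K}, F→{F, G, L}, G→{H, M}, H→{D}, K→{C, F, H, K}, L→{F, K, L}; now {C, D, F, G, H, K, L, M}.
Read 'x': C→{H}, D→{C, K}, F→{F, G, L}, G→{H, M}, H→{D}, K→{C, F, H, K}, L→{F, K, L}, M→{C, G}; now {C, D, F, G, H, K, L, M}.
Read 'x': C→{H}, D→{C, K}, F→{F, G, L}, G→{H, M}, H→{D}, K→{C, F, H, K}, L→{F, K, L}, M→{C, G}; now {C, D, F, G, H, K, L, M}.
Read 'x': C→{H}, D→{C, K}, F→{F, G, L}, G→{H, M}, H→{D}, K→{C, F, H, K}, L→{F, K, L}, M→{C, G}; now {C, D, F, G, H, K, L, M}.
Read 'y': C→{H, K, L}, D→{E, H}, F→{H}, G→{H}, H→{L}, K→{C}, L→{G, L}, M→{C, F, G, H}; now {C, E, F, G, H, K, L}.
State H is in {C, E, F, G, H, K, L}.

Yes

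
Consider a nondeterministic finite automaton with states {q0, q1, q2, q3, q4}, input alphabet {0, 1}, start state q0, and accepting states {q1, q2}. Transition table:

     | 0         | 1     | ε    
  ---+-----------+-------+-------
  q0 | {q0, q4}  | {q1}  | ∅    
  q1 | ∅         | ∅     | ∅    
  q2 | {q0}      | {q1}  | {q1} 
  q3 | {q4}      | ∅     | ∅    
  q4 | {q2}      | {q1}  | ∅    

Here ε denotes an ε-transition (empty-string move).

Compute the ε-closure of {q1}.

{q1}

Begin with {q1}.
No ε-moves leave this set, so the closure equals the set itself.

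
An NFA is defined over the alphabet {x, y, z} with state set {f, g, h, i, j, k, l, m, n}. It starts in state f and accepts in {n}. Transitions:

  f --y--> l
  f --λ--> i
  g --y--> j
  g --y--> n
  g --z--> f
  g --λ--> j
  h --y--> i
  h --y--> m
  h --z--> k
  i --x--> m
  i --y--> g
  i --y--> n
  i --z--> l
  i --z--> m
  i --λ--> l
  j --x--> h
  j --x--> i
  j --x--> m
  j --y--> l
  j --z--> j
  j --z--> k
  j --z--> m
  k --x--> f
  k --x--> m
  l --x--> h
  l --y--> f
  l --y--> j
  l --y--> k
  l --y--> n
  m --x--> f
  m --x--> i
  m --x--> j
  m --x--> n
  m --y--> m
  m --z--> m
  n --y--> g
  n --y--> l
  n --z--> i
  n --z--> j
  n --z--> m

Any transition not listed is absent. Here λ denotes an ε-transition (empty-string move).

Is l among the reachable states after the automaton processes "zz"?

No

Start: ε-closure({f}) = {f, i, l}.
Read 'z': f→∅, i→{l, m}, l→∅; now {l, m}.
Read 'z': l→∅, m→{m}; now {m}.
State l is not in {m}.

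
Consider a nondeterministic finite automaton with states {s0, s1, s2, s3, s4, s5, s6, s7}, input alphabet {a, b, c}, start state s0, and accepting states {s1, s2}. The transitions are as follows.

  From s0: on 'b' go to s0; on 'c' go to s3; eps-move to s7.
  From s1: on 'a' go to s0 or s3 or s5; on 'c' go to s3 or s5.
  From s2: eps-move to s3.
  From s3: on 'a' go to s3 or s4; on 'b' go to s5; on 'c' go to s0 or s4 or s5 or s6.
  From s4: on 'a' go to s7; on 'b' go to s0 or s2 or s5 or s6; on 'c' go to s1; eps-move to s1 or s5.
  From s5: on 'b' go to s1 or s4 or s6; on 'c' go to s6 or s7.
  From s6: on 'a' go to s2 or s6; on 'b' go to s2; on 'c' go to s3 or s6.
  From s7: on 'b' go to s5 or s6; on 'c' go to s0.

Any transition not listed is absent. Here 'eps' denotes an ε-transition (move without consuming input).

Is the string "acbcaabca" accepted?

No

Start: ε-closure({s0}) = {s0, s7}.
Read 'a': {s0, s7} → ∅.
The set is empty and remains empty for the remaining 8 symbols.
The final set ∅ contains no accepting state.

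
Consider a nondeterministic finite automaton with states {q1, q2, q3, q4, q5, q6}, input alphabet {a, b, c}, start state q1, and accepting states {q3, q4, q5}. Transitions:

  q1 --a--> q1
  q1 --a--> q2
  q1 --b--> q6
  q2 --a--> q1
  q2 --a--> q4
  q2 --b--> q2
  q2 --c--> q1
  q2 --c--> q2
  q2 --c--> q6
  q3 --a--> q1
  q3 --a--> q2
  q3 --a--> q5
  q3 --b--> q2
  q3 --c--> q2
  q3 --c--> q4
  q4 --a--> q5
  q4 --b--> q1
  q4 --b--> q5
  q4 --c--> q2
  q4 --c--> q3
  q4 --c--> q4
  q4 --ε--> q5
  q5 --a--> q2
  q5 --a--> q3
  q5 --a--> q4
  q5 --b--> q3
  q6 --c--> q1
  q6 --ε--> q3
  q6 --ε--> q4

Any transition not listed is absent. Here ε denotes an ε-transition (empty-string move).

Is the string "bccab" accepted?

Yes

Start in {q1}.
Read 'b': {q1} → {q3, q4, q5, q6}.
Read 'c': {q3, q4, q5, q6} → {q1, q2, q3, q4, q5}.
Read 'c': {q1, q2, q3, q4, q5} → {q1, q2, q3, q4, q5, q6}.
Read 'a': {q1, q2, q3, q4, q5, q6} → {q1, q2, q3, q4, q5}.
Read 'b': {q1, q2, q3, q4, q5} → {q1, q2, q3, q4, q5, q6}.
The final set {q1, q2, q3, q4, q5, q6} contains the accepting states q3, q4, q5.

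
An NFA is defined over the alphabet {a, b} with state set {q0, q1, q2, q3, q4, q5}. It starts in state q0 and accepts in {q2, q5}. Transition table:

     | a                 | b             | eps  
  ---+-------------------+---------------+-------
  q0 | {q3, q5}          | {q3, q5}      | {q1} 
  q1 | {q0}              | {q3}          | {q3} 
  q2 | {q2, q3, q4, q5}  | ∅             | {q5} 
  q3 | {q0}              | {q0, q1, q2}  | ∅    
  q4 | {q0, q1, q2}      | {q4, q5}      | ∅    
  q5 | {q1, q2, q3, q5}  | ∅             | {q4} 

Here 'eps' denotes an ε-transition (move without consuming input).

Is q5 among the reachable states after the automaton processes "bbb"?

Yes

Start: ε-closure({q0}) = {q0, q1, q3}.
Read 'b': q0→{q3, q5}, q1→{q3}, q3→{q0, q1, q2}; union {q0, q1, q2, q3, q5}; ε-closure = {q0, q1, q2, q3, q4, q5}.
Read 'b': q0→{q3, q5}, q1→{q3}, q2→∅, q3→{q0, q1, q2}, q4→{q4, q5}, q5→∅; now {q0, q1, q2, q3, q4, q5}.
Read 'b': q0→{q3, q5}, q1→{q3}, q2→∅, q3→{q0, q1, q2}, q4→{q4, q5}, q5→∅; now {q0, q1, q2, q3, q4, q5}.
State q5 is in {q0, q1, q2, q3, q4, q5}.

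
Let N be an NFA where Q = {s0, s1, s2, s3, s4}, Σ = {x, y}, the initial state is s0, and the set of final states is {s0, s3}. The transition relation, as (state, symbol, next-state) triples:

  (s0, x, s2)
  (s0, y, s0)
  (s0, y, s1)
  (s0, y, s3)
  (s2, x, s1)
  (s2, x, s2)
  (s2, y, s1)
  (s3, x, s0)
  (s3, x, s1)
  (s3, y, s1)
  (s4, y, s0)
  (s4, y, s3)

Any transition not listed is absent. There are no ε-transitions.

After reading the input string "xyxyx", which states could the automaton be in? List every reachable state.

Start in {s0}.
Read 'x': s0→{s2}; now {s2}.
Read 'y': s2→{s1}; now {s1}.
Read 'x': s1→∅; now ∅.
The set is empty and remains empty for the remaining 2 symbols.

∅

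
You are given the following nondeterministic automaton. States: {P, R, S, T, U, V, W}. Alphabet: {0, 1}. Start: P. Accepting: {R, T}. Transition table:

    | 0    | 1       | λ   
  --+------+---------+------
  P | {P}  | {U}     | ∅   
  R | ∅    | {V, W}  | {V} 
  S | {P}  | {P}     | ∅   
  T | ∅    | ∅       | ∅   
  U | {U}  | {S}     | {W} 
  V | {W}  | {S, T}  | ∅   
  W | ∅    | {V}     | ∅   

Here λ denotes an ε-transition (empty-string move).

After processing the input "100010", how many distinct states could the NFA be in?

Start in {P}.
Read '1': P→{U}; union {U}; ε-closure = {U, W}.
Read '0': U→{U}, W→∅; union {U}; ε-closure = {U, W}.
Read '0': U→{U}, W→∅; union {U}; ε-closure = {U, W}.
Read '0': U→{U}, W→∅; union {U}; ε-closure = {U, W}.
Read '1': U→{S}, W→{V}; now {S, V}.
Read '0': S→{P}, V→{W}; now {P, W}.
That set has 2 states.

2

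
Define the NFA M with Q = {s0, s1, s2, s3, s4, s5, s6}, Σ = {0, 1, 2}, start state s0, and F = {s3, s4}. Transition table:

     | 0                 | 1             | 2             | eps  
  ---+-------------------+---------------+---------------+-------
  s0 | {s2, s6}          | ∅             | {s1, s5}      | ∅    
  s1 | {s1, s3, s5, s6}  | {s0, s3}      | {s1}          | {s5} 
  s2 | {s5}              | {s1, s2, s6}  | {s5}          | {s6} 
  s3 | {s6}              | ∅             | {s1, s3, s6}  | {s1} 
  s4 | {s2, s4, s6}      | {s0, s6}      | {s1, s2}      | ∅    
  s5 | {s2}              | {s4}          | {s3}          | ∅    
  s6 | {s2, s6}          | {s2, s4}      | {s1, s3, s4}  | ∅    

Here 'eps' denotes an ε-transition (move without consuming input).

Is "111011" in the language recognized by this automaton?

No

Start in {s0}.
Read '1': {s0} → ∅.
The set is empty and remains empty for the remaining 5 symbols.
The final set ∅ contains no accepting state.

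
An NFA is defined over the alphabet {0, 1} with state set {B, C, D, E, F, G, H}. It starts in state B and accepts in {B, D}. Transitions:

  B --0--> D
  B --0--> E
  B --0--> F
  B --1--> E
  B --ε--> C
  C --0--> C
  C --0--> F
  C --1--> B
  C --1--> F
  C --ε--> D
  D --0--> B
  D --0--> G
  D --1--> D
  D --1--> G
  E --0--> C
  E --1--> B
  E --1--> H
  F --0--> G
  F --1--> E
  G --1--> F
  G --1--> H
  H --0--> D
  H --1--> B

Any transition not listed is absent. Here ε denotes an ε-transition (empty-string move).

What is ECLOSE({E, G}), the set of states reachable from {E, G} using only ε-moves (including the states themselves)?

{E, G}

Begin with {E, G}.
No ε-moves leave this set, so the closure equals the set itself.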